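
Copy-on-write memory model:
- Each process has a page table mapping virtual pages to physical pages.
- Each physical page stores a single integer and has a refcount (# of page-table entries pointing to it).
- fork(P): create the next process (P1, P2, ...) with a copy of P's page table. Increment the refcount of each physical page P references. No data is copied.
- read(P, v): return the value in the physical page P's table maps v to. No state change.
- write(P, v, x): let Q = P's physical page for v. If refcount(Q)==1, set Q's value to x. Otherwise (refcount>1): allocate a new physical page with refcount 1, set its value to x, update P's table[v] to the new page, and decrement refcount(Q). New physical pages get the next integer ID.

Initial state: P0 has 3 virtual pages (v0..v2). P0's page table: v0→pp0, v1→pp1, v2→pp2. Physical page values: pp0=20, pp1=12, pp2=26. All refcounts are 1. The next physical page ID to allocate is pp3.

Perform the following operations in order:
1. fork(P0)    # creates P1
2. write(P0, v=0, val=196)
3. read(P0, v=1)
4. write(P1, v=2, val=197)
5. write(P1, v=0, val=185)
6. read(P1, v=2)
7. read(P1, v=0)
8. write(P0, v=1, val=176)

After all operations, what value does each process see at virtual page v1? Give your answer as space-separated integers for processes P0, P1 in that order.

Op 1: fork(P0) -> P1. 3 ppages; refcounts: pp0:2 pp1:2 pp2:2
Op 2: write(P0, v0, 196). refcount(pp0)=2>1 -> COPY to pp3. 4 ppages; refcounts: pp0:1 pp1:2 pp2:2 pp3:1
Op 3: read(P0, v1) -> 12. No state change.
Op 4: write(P1, v2, 197). refcount(pp2)=2>1 -> COPY to pp4. 5 ppages; refcounts: pp0:1 pp1:2 pp2:1 pp3:1 pp4:1
Op 5: write(P1, v0, 185). refcount(pp0)=1 -> write in place. 5 ppages; refcounts: pp0:1 pp1:2 pp2:1 pp3:1 pp4:1
Op 6: read(P1, v2) -> 197. No state change.
Op 7: read(P1, v0) -> 185. No state change.
Op 8: write(P0, v1, 176). refcount(pp1)=2>1 -> COPY to pp5. 6 ppages; refcounts: pp0:1 pp1:1 pp2:1 pp3:1 pp4:1 pp5:1
P0: v1 -> pp5 = 176
P1: v1 -> pp1 = 12

Answer: 176 12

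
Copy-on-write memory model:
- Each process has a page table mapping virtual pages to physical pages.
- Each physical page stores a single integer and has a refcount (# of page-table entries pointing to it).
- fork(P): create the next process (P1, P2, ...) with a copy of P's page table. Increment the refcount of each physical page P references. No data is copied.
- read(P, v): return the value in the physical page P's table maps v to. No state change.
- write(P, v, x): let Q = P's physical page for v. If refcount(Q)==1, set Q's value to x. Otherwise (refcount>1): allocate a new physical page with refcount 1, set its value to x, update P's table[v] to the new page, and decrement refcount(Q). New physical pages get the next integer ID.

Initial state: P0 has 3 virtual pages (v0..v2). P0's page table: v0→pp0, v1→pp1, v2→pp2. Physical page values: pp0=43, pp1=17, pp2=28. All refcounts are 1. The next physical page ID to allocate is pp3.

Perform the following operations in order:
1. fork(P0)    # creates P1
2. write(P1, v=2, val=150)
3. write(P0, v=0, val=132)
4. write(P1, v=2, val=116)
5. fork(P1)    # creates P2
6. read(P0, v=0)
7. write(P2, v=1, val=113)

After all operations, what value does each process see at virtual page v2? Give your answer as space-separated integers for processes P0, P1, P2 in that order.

Answer: 28 116 116

Derivation:
Op 1: fork(P0) -> P1. 3 ppages; refcounts: pp0:2 pp1:2 pp2:2
Op 2: write(P1, v2, 150). refcount(pp2)=2>1 -> COPY to pp3. 4 ppages; refcounts: pp0:2 pp1:2 pp2:1 pp3:1
Op 3: write(P0, v0, 132). refcount(pp0)=2>1 -> COPY to pp4. 5 ppages; refcounts: pp0:1 pp1:2 pp2:1 pp3:1 pp4:1
Op 4: write(P1, v2, 116). refcount(pp3)=1 -> write in place. 5 ppages; refcounts: pp0:1 pp1:2 pp2:1 pp3:1 pp4:1
Op 5: fork(P1) -> P2. 5 ppages; refcounts: pp0:2 pp1:3 pp2:1 pp3:2 pp4:1
Op 6: read(P0, v0) -> 132. No state change.
Op 7: write(P2, v1, 113). refcount(pp1)=3>1 -> COPY to pp5. 6 ppages; refcounts: pp0:2 pp1:2 pp2:1 pp3:2 pp4:1 pp5:1
P0: v2 -> pp2 = 28
P1: v2 -> pp3 = 116
P2: v2 -> pp3 = 116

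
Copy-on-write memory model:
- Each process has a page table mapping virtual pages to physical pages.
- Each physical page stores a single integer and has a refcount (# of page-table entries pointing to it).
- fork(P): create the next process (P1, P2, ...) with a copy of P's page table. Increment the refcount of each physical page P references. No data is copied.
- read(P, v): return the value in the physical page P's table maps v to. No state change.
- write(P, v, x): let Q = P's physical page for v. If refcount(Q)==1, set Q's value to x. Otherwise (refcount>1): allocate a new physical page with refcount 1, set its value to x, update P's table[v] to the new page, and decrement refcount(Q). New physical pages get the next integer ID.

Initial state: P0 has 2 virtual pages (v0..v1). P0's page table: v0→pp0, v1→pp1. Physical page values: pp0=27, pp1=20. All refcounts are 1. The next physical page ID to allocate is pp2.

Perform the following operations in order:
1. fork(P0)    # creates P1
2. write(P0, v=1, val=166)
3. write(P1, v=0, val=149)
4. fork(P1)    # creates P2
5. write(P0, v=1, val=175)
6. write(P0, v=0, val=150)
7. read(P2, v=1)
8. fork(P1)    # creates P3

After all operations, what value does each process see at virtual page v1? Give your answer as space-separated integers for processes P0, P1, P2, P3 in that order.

Answer: 175 20 20 20

Derivation:
Op 1: fork(P0) -> P1. 2 ppages; refcounts: pp0:2 pp1:2
Op 2: write(P0, v1, 166). refcount(pp1)=2>1 -> COPY to pp2. 3 ppages; refcounts: pp0:2 pp1:1 pp2:1
Op 3: write(P1, v0, 149). refcount(pp0)=2>1 -> COPY to pp3. 4 ppages; refcounts: pp0:1 pp1:1 pp2:1 pp3:1
Op 4: fork(P1) -> P2. 4 ppages; refcounts: pp0:1 pp1:2 pp2:1 pp3:2
Op 5: write(P0, v1, 175). refcount(pp2)=1 -> write in place. 4 ppages; refcounts: pp0:1 pp1:2 pp2:1 pp3:2
Op 6: write(P0, v0, 150). refcount(pp0)=1 -> write in place. 4 ppages; refcounts: pp0:1 pp1:2 pp2:1 pp3:2
Op 7: read(P2, v1) -> 20. No state change.
Op 8: fork(P1) -> P3. 4 ppages; refcounts: pp0:1 pp1:3 pp2:1 pp3:3
P0: v1 -> pp2 = 175
P1: v1 -> pp1 = 20
P2: v1 -> pp1 = 20
P3: v1 -> pp1 = 20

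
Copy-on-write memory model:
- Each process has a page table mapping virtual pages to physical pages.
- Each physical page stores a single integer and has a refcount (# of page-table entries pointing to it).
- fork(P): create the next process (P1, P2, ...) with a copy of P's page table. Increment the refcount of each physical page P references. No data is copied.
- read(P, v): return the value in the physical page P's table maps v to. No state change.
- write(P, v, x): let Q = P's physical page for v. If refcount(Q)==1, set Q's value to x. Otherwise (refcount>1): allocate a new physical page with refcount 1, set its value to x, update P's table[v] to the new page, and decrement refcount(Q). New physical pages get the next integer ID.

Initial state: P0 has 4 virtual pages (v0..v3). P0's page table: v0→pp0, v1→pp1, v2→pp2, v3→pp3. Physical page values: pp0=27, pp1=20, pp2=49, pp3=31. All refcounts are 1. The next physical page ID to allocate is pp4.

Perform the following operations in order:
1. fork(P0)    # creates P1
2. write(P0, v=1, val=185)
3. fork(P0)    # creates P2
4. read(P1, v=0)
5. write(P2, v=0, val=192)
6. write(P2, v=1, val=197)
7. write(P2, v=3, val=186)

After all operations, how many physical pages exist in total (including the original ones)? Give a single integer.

Answer: 8

Derivation:
Op 1: fork(P0) -> P1. 4 ppages; refcounts: pp0:2 pp1:2 pp2:2 pp3:2
Op 2: write(P0, v1, 185). refcount(pp1)=2>1 -> COPY to pp4. 5 ppages; refcounts: pp0:2 pp1:1 pp2:2 pp3:2 pp4:1
Op 3: fork(P0) -> P2. 5 ppages; refcounts: pp0:3 pp1:1 pp2:3 pp3:3 pp4:2
Op 4: read(P1, v0) -> 27. No state change.
Op 5: write(P2, v0, 192). refcount(pp0)=3>1 -> COPY to pp5. 6 ppages; refcounts: pp0:2 pp1:1 pp2:3 pp3:3 pp4:2 pp5:1
Op 6: write(P2, v1, 197). refcount(pp4)=2>1 -> COPY to pp6. 7 ppages; refcounts: pp0:2 pp1:1 pp2:3 pp3:3 pp4:1 pp5:1 pp6:1
Op 7: write(P2, v3, 186). refcount(pp3)=3>1 -> COPY to pp7. 8 ppages; refcounts: pp0:2 pp1:1 pp2:3 pp3:2 pp4:1 pp5:1 pp6:1 pp7:1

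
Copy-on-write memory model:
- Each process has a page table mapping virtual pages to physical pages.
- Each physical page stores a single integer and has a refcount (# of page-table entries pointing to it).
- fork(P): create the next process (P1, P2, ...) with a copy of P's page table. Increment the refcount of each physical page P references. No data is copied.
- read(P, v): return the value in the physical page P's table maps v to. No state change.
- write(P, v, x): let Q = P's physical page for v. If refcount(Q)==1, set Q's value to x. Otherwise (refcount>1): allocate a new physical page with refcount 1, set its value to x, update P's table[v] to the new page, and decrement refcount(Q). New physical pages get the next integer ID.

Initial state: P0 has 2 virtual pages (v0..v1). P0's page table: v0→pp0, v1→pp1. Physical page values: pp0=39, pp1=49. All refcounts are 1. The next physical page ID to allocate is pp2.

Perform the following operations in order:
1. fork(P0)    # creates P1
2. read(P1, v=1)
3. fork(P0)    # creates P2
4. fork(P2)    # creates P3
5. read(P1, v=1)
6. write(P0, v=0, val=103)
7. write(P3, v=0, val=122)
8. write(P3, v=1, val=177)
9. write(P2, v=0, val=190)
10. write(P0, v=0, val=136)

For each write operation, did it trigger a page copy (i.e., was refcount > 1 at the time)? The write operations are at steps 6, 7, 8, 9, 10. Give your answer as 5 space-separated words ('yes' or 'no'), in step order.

Op 1: fork(P0) -> P1. 2 ppages; refcounts: pp0:2 pp1:2
Op 2: read(P1, v1) -> 49. No state change.
Op 3: fork(P0) -> P2. 2 ppages; refcounts: pp0:3 pp1:3
Op 4: fork(P2) -> P3. 2 ppages; refcounts: pp0:4 pp1:4
Op 5: read(P1, v1) -> 49. No state change.
Op 6: write(P0, v0, 103). refcount(pp0)=4>1 -> COPY to pp2. 3 ppages; refcounts: pp0:3 pp1:4 pp2:1
Op 7: write(P3, v0, 122). refcount(pp0)=3>1 -> COPY to pp3. 4 ppages; refcounts: pp0:2 pp1:4 pp2:1 pp3:1
Op 8: write(P3, v1, 177). refcount(pp1)=4>1 -> COPY to pp4. 5 ppages; refcounts: pp0:2 pp1:3 pp2:1 pp3:1 pp4:1
Op 9: write(P2, v0, 190). refcount(pp0)=2>1 -> COPY to pp5. 6 ppages; refcounts: pp0:1 pp1:3 pp2:1 pp3:1 pp4:1 pp5:1
Op 10: write(P0, v0, 136). refcount(pp2)=1 -> write in place. 6 ppages; refcounts: pp0:1 pp1:3 pp2:1 pp3:1 pp4:1 pp5:1

yes yes yes yes no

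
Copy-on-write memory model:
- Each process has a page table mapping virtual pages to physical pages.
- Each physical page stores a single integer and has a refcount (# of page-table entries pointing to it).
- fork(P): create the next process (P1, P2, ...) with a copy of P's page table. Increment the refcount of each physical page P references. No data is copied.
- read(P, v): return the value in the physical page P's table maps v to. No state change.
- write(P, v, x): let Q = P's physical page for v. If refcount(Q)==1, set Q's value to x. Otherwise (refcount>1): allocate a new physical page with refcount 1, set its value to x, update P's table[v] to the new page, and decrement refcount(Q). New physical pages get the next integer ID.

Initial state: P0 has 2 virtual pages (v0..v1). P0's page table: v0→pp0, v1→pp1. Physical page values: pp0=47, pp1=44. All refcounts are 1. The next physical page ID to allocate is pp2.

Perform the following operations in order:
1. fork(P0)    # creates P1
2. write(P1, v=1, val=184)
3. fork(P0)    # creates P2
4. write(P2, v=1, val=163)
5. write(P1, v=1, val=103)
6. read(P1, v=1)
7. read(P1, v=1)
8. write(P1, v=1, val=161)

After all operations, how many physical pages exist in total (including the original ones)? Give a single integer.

Op 1: fork(P0) -> P1. 2 ppages; refcounts: pp0:2 pp1:2
Op 2: write(P1, v1, 184). refcount(pp1)=2>1 -> COPY to pp2. 3 ppages; refcounts: pp0:2 pp1:1 pp2:1
Op 3: fork(P0) -> P2. 3 ppages; refcounts: pp0:3 pp1:2 pp2:1
Op 4: write(P2, v1, 163). refcount(pp1)=2>1 -> COPY to pp3. 4 ppages; refcounts: pp0:3 pp1:1 pp2:1 pp3:1
Op 5: write(P1, v1, 103). refcount(pp2)=1 -> write in place. 4 ppages; refcounts: pp0:3 pp1:1 pp2:1 pp3:1
Op 6: read(P1, v1) -> 103. No state change.
Op 7: read(P1, v1) -> 103. No state change.
Op 8: write(P1, v1, 161). refcount(pp2)=1 -> write in place. 4 ppages; refcounts: pp0:3 pp1:1 pp2:1 pp3:1

Answer: 4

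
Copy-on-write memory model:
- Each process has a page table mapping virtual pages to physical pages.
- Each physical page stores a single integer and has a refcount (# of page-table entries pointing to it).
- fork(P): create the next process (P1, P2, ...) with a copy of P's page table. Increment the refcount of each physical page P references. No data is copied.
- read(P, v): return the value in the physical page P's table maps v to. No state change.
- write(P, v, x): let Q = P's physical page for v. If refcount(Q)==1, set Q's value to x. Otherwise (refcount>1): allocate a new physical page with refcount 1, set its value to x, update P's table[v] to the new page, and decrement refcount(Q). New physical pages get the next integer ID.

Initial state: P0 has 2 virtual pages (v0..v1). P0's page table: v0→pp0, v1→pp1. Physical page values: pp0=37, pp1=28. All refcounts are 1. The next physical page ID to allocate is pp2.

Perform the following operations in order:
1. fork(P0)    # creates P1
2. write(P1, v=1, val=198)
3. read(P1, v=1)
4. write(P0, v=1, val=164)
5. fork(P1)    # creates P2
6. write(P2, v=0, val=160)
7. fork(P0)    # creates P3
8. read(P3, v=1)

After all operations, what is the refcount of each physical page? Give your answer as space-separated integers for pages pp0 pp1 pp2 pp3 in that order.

Op 1: fork(P0) -> P1. 2 ppages; refcounts: pp0:2 pp1:2
Op 2: write(P1, v1, 198). refcount(pp1)=2>1 -> COPY to pp2. 3 ppages; refcounts: pp0:2 pp1:1 pp2:1
Op 3: read(P1, v1) -> 198. No state change.
Op 4: write(P0, v1, 164). refcount(pp1)=1 -> write in place. 3 ppages; refcounts: pp0:2 pp1:1 pp2:1
Op 5: fork(P1) -> P2. 3 ppages; refcounts: pp0:3 pp1:1 pp2:2
Op 6: write(P2, v0, 160). refcount(pp0)=3>1 -> COPY to pp3. 4 ppages; refcounts: pp0:2 pp1:1 pp2:2 pp3:1
Op 7: fork(P0) -> P3. 4 ppages; refcounts: pp0:3 pp1:2 pp2:2 pp3:1
Op 8: read(P3, v1) -> 164. No state change.

Answer: 3 2 2 1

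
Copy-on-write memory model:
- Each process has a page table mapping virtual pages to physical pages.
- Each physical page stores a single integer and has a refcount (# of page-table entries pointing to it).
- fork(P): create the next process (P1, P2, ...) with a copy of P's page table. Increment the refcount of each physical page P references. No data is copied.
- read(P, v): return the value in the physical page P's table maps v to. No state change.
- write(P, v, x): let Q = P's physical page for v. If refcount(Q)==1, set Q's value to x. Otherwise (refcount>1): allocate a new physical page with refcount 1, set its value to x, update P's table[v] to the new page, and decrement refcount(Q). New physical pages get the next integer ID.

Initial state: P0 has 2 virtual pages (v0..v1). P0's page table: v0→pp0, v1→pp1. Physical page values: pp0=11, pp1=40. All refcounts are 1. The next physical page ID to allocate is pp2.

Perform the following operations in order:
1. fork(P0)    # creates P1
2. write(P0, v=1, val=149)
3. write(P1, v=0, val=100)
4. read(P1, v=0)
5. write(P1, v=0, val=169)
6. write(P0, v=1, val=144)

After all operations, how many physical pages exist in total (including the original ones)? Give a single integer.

Op 1: fork(P0) -> P1. 2 ppages; refcounts: pp0:2 pp1:2
Op 2: write(P0, v1, 149). refcount(pp1)=2>1 -> COPY to pp2. 3 ppages; refcounts: pp0:2 pp1:1 pp2:1
Op 3: write(P1, v0, 100). refcount(pp0)=2>1 -> COPY to pp3. 4 ppages; refcounts: pp0:1 pp1:1 pp2:1 pp3:1
Op 4: read(P1, v0) -> 100. No state change.
Op 5: write(P1, v0, 169). refcount(pp3)=1 -> write in place. 4 ppages; refcounts: pp0:1 pp1:1 pp2:1 pp3:1
Op 6: write(P0, v1, 144). refcount(pp2)=1 -> write in place. 4 ppages; refcounts: pp0:1 pp1:1 pp2:1 pp3:1

Answer: 4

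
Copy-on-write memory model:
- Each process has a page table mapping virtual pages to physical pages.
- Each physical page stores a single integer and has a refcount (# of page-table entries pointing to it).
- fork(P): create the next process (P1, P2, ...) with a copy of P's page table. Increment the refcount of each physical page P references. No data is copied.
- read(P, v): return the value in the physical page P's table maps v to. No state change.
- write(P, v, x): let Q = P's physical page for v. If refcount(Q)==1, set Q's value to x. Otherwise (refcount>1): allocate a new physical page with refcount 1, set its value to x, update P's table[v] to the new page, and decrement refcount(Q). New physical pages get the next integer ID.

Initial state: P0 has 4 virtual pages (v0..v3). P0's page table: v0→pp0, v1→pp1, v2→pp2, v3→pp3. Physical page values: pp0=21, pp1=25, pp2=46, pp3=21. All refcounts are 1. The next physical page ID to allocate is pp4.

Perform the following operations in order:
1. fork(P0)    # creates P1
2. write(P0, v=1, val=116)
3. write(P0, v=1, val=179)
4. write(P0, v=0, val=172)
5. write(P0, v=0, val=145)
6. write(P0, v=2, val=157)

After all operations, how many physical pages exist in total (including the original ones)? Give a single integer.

Answer: 7

Derivation:
Op 1: fork(P0) -> P1. 4 ppages; refcounts: pp0:2 pp1:2 pp2:2 pp3:2
Op 2: write(P0, v1, 116). refcount(pp1)=2>1 -> COPY to pp4. 5 ppages; refcounts: pp0:2 pp1:1 pp2:2 pp3:2 pp4:1
Op 3: write(P0, v1, 179). refcount(pp4)=1 -> write in place. 5 ppages; refcounts: pp0:2 pp1:1 pp2:2 pp3:2 pp4:1
Op 4: write(P0, v0, 172). refcount(pp0)=2>1 -> COPY to pp5. 6 ppages; refcounts: pp0:1 pp1:1 pp2:2 pp3:2 pp4:1 pp5:1
Op 5: write(P0, v0, 145). refcount(pp5)=1 -> write in place. 6 ppages; refcounts: pp0:1 pp1:1 pp2:2 pp3:2 pp4:1 pp5:1
Op 6: write(P0, v2, 157). refcount(pp2)=2>1 -> COPY to pp6. 7 ppages; refcounts: pp0:1 pp1:1 pp2:1 pp3:2 pp4:1 pp5:1 pp6:1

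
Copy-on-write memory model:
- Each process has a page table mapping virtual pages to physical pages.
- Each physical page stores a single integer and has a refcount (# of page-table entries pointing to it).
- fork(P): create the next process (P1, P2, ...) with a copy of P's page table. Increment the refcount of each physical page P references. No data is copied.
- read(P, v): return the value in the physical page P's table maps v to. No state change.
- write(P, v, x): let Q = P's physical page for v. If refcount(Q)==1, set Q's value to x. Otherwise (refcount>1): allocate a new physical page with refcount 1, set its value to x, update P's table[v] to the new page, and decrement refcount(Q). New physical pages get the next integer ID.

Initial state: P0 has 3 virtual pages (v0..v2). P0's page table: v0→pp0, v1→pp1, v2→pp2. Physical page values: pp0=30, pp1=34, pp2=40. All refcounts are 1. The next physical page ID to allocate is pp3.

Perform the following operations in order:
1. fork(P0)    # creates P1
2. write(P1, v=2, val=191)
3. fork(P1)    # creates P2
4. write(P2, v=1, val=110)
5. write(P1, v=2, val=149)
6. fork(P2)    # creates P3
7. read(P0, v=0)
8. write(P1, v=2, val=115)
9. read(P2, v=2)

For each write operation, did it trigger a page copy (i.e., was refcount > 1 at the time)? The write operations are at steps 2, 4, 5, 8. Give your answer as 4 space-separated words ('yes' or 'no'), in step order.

Op 1: fork(P0) -> P1. 3 ppages; refcounts: pp0:2 pp1:2 pp2:2
Op 2: write(P1, v2, 191). refcount(pp2)=2>1 -> COPY to pp3. 4 ppages; refcounts: pp0:2 pp1:2 pp2:1 pp3:1
Op 3: fork(P1) -> P2. 4 ppages; refcounts: pp0:3 pp1:3 pp2:1 pp3:2
Op 4: write(P2, v1, 110). refcount(pp1)=3>1 -> COPY to pp4. 5 ppages; refcounts: pp0:3 pp1:2 pp2:1 pp3:2 pp4:1
Op 5: write(P1, v2, 149). refcount(pp3)=2>1 -> COPY to pp5. 6 ppages; refcounts: pp0:3 pp1:2 pp2:1 pp3:1 pp4:1 pp5:1
Op 6: fork(P2) -> P3. 6 ppages; refcounts: pp0:4 pp1:2 pp2:1 pp3:2 pp4:2 pp5:1
Op 7: read(P0, v0) -> 30. No state change.
Op 8: write(P1, v2, 115). refcount(pp5)=1 -> write in place. 6 ppages; refcounts: pp0:4 pp1:2 pp2:1 pp3:2 pp4:2 pp5:1
Op 9: read(P2, v2) -> 191. No state change.

yes yes yes no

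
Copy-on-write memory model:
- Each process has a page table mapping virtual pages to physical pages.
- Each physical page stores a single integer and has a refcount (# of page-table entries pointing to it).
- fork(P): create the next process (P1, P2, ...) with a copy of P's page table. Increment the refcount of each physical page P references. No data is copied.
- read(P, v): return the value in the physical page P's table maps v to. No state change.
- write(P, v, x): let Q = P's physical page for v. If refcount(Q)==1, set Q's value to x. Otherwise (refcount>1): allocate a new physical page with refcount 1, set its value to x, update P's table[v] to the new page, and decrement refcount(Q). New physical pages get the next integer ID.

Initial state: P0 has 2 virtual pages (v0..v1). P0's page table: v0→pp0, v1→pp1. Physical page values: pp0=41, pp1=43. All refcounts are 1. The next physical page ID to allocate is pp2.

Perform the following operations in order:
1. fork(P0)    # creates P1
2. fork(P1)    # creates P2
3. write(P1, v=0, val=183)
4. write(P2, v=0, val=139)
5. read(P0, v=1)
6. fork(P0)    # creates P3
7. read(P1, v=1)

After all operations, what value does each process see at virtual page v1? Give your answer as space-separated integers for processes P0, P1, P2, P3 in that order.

Op 1: fork(P0) -> P1. 2 ppages; refcounts: pp0:2 pp1:2
Op 2: fork(P1) -> P2. 2 ppages; refcounts: pp0:3 pp1:3
Op 3: write(P1, v0, 183). refcount(pp0)=3>1 -> COPY to pp2. 3 ppages; refcounts: pp0:2 pp1:3 pp2:1
Op 4: write(P2, v0, 139). refcount(pp0)=2>1 -> COPY to pp3. 4 ppages; refcounts: pp0:1 pp1:3 pp2:1 pp3:1
Op 5: read(P0, v1) -> 43. No state change.
Op 6: fork(P0) -> P3. 4 ppages; refcounts: pp0:2 pp1:4 pp2:1 pp3:1
Op 7: read(P1, v1) -> 43. No state change.
P0: v1 -> pp1 = 43
P1: v1 -> pp1 = 43
P2: v1 -> pp1 = 43
P3: v1 -> pp1 = 43

Answer: 43 43 43 43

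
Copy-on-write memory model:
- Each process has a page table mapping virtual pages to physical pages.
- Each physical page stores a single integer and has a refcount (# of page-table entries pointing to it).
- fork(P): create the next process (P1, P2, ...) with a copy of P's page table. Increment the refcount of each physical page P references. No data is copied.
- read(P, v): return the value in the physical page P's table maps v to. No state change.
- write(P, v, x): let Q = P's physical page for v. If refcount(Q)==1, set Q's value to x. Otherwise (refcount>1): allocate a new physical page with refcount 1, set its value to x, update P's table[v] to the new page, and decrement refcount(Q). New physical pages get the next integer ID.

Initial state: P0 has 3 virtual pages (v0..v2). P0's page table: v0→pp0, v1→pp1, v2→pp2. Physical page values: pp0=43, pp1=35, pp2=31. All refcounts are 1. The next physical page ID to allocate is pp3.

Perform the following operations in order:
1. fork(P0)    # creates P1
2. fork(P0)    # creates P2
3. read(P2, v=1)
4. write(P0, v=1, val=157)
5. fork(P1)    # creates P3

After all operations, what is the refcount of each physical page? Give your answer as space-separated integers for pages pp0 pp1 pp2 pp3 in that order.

Answer: 4 3 4 1

Derivation:
Op 1: fork(P0) -> P1. 3 ppages; refcounts: pp0:2 pp1:2 pp2:2
Op 2: fork(P0) -> P2. 3 ppages; refcounts: pp0:3 pp1:3 pp2:3
Op 3: read(P2, v1) -> 35. No state change.
Op 4: write(P0, v1, 157). refcount(pp1)=3>1 -> COPY to pp3. 4 ppages; refcounts: pp0:3 pp1:2 pp2:3 pp3:1
Op 5: fork(P1) -> P3. 4 ppages; refcounts: pp0:4 pp1:3 pp2:4 pp3:1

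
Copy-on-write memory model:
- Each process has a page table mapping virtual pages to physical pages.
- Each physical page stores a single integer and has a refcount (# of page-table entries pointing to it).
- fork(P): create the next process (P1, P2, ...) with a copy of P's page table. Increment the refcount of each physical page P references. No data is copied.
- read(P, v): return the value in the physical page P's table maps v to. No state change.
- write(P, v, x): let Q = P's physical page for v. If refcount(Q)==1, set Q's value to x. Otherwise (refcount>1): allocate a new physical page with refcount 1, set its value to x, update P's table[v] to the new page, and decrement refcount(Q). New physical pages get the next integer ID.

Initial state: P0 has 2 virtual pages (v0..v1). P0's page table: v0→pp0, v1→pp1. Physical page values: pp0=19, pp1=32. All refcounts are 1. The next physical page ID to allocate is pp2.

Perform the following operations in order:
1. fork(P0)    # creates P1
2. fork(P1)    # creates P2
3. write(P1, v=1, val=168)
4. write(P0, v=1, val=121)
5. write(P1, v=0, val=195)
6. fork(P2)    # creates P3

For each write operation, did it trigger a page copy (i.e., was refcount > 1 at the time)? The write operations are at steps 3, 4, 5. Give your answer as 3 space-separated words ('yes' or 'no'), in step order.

Op 1: fork(P0) -> P1. 2 ppages; refcounts: pp0:2 pp1:2
Op 2: fork(P1) -> P2. 2 ppages; refcounts: pp0:3 pp1:3
Op 3: write(P1, v1, 168). refcount(pp1)=3>1 -> COPY to pp2. 3 ppages; refcounts: pp0:3 pp1:2 pp2:1
Op 4: write(P0, v1, 121). refcount(pp1)=2>1 -> COPY to pp3. 4 ppages; refcounts: pp0:3 pp1:1 pp2:1 pp3:1
Op 5: write(P1, v0, 195). refcount(pp0)=3>1 -> COPY to pp4. 5 ppages; refcounts: pp0:2 pp1:1 pp2:1 pp3:1 pp4:1
Op 6: fork(P2) -> P3. 5 ppages; refcounts: pp0:3 pp1:2 pp2:1 pp3:1 pp4:1

yes yes yes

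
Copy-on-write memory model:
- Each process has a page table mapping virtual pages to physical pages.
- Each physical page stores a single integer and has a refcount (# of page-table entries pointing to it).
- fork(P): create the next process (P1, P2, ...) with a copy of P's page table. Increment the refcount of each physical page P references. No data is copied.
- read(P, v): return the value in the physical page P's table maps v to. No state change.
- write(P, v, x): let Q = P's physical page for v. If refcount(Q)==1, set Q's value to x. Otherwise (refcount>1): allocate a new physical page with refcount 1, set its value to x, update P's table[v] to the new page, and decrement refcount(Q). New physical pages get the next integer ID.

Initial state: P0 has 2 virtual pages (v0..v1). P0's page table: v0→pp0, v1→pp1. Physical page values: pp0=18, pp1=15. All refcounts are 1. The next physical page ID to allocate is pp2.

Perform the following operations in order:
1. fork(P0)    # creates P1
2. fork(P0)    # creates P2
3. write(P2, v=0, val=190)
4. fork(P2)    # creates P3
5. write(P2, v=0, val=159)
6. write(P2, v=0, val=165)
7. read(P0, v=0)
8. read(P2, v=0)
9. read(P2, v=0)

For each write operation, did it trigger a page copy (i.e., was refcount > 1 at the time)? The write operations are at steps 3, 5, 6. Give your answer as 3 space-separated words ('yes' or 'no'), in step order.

Op 1: fork(P0) -> P1. 2 ppages; refcounts: pp0:2 pp1:2
Op 2: fork(P0) -> P2. 2 ppages; refcounts: pp0:3 pp1:3
Op 3: write(P2, v0, 190). refcount(pp0)=3>1 -> COPY to pp2. 3 ppages; refcounts: pp0:2 pp1:3 pp2:1
Op 4: fork(P2) -> P3. 3 ppages; refcounts: pp0:2 pp1:4 pp2:2
Op 5: write(P2, v0, 159). refcount(pp2)=2>1 -> COPY to pp3. 4 ppages; refcounts: pp0:2 pp1:4 pp2:1 pp3:1
Op 6: write(P2, v0, 165). refcount(pp3)=1 -> write in place. 4 ppages; refcounts: pp0:2 pp1:4 pp2:1 pp3:1
Op 7: read(P0, v0) -> 18. No state change.
Op 8: read(P2, v0) -> 165. No state change.
Op 9: read(P2, v0) -> 165. No state change.

yes yes no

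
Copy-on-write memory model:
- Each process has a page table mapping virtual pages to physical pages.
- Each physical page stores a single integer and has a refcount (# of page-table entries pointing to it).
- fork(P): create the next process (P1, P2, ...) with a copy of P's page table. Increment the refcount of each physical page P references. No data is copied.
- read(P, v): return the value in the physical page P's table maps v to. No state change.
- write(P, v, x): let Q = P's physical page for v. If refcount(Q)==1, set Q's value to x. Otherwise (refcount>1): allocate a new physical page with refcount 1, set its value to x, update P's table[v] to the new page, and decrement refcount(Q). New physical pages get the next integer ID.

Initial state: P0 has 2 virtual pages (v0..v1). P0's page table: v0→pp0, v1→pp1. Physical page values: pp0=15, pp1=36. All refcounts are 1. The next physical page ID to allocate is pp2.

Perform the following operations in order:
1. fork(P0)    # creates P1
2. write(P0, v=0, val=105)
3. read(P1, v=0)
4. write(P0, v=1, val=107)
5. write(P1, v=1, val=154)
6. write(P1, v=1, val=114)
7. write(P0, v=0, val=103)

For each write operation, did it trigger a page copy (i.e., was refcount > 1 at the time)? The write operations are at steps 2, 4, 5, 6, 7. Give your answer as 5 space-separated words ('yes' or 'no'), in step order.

Op 1: fork(P0) -> P1. 2 ppages; refcounts: pp0:2 pp1:2
Op 2: write(P0, v0, 105). refcount(pp0)=2>1 -> COPY to pp2. 3 ppages; refcounts: pp0:1 pp1:2 pp2:1
Op 3: read(P1, v0) -> 15. No state change.
Op 4: write(P0, v1, 107). refcount(pp1)=2>1 -> COPY to pp3. 4 ppages; refcounts: pp0:1 pp1:1 pp2:1 pp3:1
Op 5: write(P1, v1, 154). refcount(pp1)=1 -> write in place. 4 ppages; refcounts: pp0:1 pp1:1 pp2:1 pp3:1
Op 6: write(P1, v1, 114). refcount(pp1)=1 -> write in place. 4 ppages; refcounts: pp0:1 pp1:1 pp2:1 pp3:1
Op 7: write(P0, v0, 103). refcount(pp2)=1 -> write in place. 4 ppages; refcounts: pp0:1 pp1:1 pp2:1 pp3:1

yes yes no no no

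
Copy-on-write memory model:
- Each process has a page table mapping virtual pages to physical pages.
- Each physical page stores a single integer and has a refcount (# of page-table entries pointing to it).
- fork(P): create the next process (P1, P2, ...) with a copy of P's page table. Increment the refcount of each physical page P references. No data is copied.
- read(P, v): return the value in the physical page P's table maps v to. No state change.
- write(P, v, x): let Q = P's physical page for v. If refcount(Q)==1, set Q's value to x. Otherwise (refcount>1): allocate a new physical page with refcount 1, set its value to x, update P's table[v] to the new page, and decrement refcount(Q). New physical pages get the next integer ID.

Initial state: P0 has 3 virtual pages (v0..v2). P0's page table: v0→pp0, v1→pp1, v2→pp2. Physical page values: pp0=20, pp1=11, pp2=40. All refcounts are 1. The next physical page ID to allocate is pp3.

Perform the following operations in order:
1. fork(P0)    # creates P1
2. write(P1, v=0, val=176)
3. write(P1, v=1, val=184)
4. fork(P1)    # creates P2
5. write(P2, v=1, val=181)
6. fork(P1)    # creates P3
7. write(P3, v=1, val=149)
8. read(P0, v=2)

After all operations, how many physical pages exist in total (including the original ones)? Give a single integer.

Answer: 7

Derivation:
Op 1: fork(P0) -> P1. 3 ppages; refcounts: pp0:2 pp1:2 pp2:2
Op 2: write(P1, v0, 176). refcount(pp0)=2>1 -> COPY to pp3. 4 ppages; refcounts: pp0:1 pp1:2 pp2:2 pp3:1
Op 3: write(P1, v1, 184). refcount(pp1)=2>1 -> COPY to pp4. 5 ppages; refcounts: pp0:1 pp1:1 pp2:2 pp3:1 pp4:1
Op 4: fork(P1) -> P2. 5 ppages; refcounts: pp0:1 pp1:1 pp2:3 pp3:2 pp4:2
Op 5: write(P2, v1, 181). refcount(pp4)=2>1 -> COPY to pp5. 6 ppages; refcounts: pp0:1 pp1:1 pp2:3 pp3:2 pp4:1 pp5:1
Op 6: fork(P1) -> P3. 6 ppages; refcounts: pp0:1 pp1:1 pp2:4 pp3:3 pp4:2 pp5:1
Op 7: write(P3, v1, 149). refcount(pp4)=2>1 -> COPY to pp6. 7 ppages; refcounts: pp0:1 pp1:1 pp2:4 pp3:3 pp4:1 pp5:1 pp6:1
Op 8: read(P0, v2) -> 40. No state change.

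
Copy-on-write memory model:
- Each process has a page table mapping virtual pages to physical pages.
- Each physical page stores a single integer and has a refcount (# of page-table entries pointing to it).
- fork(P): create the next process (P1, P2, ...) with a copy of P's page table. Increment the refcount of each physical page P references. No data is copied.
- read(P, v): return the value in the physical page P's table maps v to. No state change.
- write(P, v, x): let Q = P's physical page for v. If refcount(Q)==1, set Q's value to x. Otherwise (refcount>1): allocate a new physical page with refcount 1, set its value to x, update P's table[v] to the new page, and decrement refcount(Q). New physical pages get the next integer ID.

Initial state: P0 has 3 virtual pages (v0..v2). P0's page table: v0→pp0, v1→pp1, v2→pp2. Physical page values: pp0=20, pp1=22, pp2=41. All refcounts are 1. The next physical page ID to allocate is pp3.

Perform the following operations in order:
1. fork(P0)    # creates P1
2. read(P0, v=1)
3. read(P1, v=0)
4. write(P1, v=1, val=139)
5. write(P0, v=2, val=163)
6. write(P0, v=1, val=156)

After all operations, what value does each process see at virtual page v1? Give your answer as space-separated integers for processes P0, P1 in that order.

Op 1: fork(P0) -> P1. 3 ppages; refcounts: pp0:2 pp1:2 pp2:2
Op 2: read(P0, v1) -> 22. No state change.
Op 3: read(P1, v0) -> 20. No state change.
Op 4: write(P1, v1, 139). refcount(pp1)=2>1 -> COPY to pp3. 4 ppages; refcounts: pp0:2 pp1:1 pp2:2 pp3:1
Op 5: write(P0, v2, 163). refcount(pp2)=2>1 -> COPY to pp4. 5 ppages; refcounts: pp0:2 pp1:1 pp2:1 pp3:1 pp4:1
Op 6: write(P0, v1, 156). refcount(pp1)=1 -> write in place. 5 ppages; refcounts: pp0:2 pp1:1 pp2:1 pp3:1 pp4:1
P0: v1 -> pp1 = 156
P1: v1 -> pp3 = 139

Answer: 156 139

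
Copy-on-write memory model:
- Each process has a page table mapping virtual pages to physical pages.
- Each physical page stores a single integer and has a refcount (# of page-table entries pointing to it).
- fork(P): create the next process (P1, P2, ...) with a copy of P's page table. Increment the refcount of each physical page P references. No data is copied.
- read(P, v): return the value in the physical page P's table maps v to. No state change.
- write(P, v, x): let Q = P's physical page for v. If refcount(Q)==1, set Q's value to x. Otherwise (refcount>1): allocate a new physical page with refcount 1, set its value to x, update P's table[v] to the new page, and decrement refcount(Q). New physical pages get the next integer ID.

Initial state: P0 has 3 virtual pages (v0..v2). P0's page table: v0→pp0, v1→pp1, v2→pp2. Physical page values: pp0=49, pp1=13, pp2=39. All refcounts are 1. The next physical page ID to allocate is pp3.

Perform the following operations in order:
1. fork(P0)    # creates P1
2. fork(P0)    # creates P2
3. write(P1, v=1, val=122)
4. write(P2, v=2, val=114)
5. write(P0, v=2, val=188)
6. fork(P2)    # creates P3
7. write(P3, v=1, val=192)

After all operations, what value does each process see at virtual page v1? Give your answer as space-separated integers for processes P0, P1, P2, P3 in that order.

Op 1: fork(P0) -> P1. 3 ppages; refcounts: pp0:2 pp1:2 pp2:2
Op 2: fork(P0) -> P2. 3 ppages; refcounts: pp0:3 pp1:3 pp2:3
Op 3: write(P1, v1, 122). refcount(pp1)=3>1 -> COPY to pp3. 4 ppages; refcounts: pp0:3 pp1:2 pp2:3 pp3:1
Op 4: write(P2, v2, 114). refcount(pp2)=3>1 -> COPY to pp4. 5 ppages; refcounts: pp0:3 pp1:2 pp2:2 pp3:1 pp4:1
Op 5: write(P0, v2, 188). refcount(pp2)=2>1 -> COPY to pp5. 6 ppages; refcounts: pp0:3 pp1:2 pp2:1 pp3:1 pp4:1 pp5:1
Op 6: fork(P2) -> P3. 6 ppages; refcounts: pp0:4 pp1:3 pp2:1 pp3:1 pp4:2 pp5:1
Op 7: write(P3, v1, 192). refcount(pp1)=3>1 -> COPY to pp6. 7 ppages; refcounts: pp0:4 pp1:2 pp2:1 pp3:1 pp4:2 pp5:1 pp6:1
P0: v1 -> pp1 = 13
P1: v1 -> pp3 = 122
P2: v1 -> pp1 = 13
P3: v1 -> pp6 = 192

Answer: 13 122 13 192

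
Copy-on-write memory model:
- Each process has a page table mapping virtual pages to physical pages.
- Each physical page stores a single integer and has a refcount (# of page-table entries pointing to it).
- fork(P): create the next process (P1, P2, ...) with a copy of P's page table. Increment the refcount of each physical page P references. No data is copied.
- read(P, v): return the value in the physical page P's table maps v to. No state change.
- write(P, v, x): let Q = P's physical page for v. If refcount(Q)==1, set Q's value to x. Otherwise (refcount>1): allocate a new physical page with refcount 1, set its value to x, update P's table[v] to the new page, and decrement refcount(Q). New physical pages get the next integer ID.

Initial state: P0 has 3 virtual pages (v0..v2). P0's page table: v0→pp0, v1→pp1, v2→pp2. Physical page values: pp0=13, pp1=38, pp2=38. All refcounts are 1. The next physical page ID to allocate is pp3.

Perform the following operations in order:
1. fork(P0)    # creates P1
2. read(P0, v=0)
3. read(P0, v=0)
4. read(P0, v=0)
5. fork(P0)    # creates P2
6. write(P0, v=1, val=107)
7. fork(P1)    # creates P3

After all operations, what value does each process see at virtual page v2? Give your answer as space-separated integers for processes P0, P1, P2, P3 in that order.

Op 1: fork(P0) -> P1. 3 ppages; refcounts: pp0:2 pp1:2 pp2:2
Op 2: read(P0, v0) -> 13. No state change.
Op 3: read(P0, v0) -> 13. No state change.
Op 4: read(P0, v0) -> 13. No state change.
Op 5: fork(P0) -> P2. 3 ppages; refcounts: pp0:3 pp1:3 pp2:3
Op 6: write(P0, v1, 107). refcount(pp1)=3>1 -> COPY to pp3. 4 ppages; refcounts: pp0:3 pp1:2 pp2:3 pp3:1
Op 7: fork(P1) -> P3. 4 ppages; refcounts: pp0:4 pp1:3 pp2:4 pp3:1
P0: v2 -> pp2 = 38
P1: v2 -> pp2 = 38
P2: v2 -> pp2 = 38
P3: v2 -> pp2 = 38

Answer: 38 38 38 38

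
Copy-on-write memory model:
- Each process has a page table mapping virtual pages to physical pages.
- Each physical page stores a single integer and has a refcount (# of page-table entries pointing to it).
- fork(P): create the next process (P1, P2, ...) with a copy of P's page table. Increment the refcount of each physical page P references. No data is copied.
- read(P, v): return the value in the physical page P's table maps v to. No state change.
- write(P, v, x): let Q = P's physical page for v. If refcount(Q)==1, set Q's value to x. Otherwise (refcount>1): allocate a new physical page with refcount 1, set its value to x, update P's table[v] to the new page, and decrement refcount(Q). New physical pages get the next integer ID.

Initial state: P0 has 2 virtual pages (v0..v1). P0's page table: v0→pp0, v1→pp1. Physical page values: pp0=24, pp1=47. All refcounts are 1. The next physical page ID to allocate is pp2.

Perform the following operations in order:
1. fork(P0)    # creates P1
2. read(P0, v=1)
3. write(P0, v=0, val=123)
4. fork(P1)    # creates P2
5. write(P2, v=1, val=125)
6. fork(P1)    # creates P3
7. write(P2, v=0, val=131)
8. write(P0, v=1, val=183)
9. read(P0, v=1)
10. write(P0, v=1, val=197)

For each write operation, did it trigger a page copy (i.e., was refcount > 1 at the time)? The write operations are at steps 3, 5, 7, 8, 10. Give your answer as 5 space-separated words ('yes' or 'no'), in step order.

Op 1: fork(P0) -> P1. 2 ppages; refcounts: pp0:2 pp1:2
Op 2: read(P0, v1) -> 47. No state change.
Op 3: write(P0, v0, 123). refcount(pp0)=2>1 -> COPY to pp2. 3 ppages; refcounts: pp0:1 pp1:2 pp2:1
Op 4: fork(P1) -> P2. 3 ppages; refcounts: pp0:2 pp1:3 pp2:1
Op 5: write(P2, v1, 125). refcount(pp1)=3>1 -> COPY to pp3. 4 ppages; refcounts: pp0:2 pp1:2 pp2:1 pp3:1
Op 6: fork(P1) -> P3. 4 ppages; refcounts: pp0:3 pp1:3 pp2:1 pp3:1
Op 7: write(P2, v0, 131). refcount(pp0)=3>1 -> COPY to pp4. 5 ppages; refcounts: pp0:2 pp1:3 pp2:1 pp3:1 pp4:1
Op 8: write(P0, v1, 183). refcount(pp1)=3>1 -> COPY to pp5. 6 ppages; refcounts: pp0:2 pp1:2 pp2:1 pp3:1 pp4:1 pp5:1
Op 9: read(P0, v1) -> 183. No state change.
Op 10: write(P0, v1, 197). refcount(pp5)=1 -> write in place. 6 ppages; refcounts: pp0:2 pp1:2 pp2:1 pp3:1 pp4:1 pp5:1

yes yes yes yes no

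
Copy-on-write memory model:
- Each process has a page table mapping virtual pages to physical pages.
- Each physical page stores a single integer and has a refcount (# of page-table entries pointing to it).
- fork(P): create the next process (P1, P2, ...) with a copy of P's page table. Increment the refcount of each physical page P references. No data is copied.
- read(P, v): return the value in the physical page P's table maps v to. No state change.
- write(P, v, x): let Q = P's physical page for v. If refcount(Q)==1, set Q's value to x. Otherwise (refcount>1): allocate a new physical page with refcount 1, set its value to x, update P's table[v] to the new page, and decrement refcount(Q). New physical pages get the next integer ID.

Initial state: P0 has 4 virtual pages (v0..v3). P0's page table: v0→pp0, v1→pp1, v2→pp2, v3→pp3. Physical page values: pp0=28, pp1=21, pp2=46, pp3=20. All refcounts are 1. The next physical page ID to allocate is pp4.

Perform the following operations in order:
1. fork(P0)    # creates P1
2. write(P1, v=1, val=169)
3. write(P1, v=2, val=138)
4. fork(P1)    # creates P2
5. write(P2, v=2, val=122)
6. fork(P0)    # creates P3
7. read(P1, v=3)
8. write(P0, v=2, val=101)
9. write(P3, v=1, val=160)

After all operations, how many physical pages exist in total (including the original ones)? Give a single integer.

Answer: 9

Derivation:
Op 1: fork(P0) -> P1. 4 ppages; refcounts: pp0:2 pp1:2 pp2:2 pp3:2
Op 2: write(P1, v1, 169). refcount(pp1)=2>1 -> COPY to pp4. 5 ppages; refcounts: pp0:2 pp1:1 pp2:2 pp3:2 pp4:1
Op 3: write(P1, v2, 138). refcount(pp2)=2>1 -> COPY to pp5. 6 ppages; refcounts: pp0:2 pp1:1 pp2:1 pp3:2 pp4:1 pp5:1
Op 4: fork(P1) -> P2. 6 ppages; refcounts: pp0:3 pp1:1 pp2:1 pp3:3 pp4:2 pp5:2
Op 5: write(P2, v2, 122). refcount(pp5)=2>1 -> COPY to pp6. 7 ppages; refcounts: pp0:3 pp1:1 pp2:1 pp3:3 pp4:2 pp5:1 pp6:1
Op 6: fork(P0) -> P3. 7 ppages; refcounts: pp0:4 pp1:2 pp2:2 pp3:4 pp4:2 pp5:1 pp6:1
Op 7: read(P1, v3) -> 20. No state change.
Op 8: write(P0, v2, 101). refcount(pp2)=2>1 -> COPY to pp7. 8 ppages; refcounts: pp0:4 pp1:2 pp2:1 pp3:4 pp4:2 pp5:1 pp6:1 pp7:1
Op 9: write(P3, v1, 160). refcount(pp1)=2>1 -> COPY to pp8. 9 ppages; refcounts: pp0:4 pp1:1 pp2:1 pp3:4 pp4:2 pp5:1 pp6:1 pp7:1 pp8:1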